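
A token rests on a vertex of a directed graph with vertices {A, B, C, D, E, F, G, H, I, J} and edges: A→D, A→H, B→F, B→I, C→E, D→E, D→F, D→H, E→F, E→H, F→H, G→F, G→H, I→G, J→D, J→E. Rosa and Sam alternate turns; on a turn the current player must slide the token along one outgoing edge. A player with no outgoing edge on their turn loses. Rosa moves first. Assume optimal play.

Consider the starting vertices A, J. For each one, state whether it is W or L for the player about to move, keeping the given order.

Work bottom-up. With no move the player to move loses. Otherwise the position is W if at least one move leads to an L position for the opponent, and L if every move leads to a W.
Every edge goes from a vertex to one that appears earlier in the order H, F, E, D, A, G, J, I, C, B, so processing vertices in that order labels each vertex after all of its successors.
H: no outgoing edge → L
F: can move to H, which is L ⇒ W
E: can move to H, which is L ⇒ W
D: can move to H, which is L ⇒ W
A: can move to H, which is L ⇒ W
G: can move to H, which is L ⇒ W
J: moves to D(W), E(W); every one is W ⇒ L
I: the only move is to G(W), a W ⇒ L
C: the only move is to E(W), a W ⇒ L
B: can move to I, which is L ⇒ W

A: W, J: L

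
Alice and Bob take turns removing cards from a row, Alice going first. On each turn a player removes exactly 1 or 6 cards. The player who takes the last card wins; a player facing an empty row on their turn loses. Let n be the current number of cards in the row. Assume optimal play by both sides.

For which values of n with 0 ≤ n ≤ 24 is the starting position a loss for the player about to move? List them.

0, 2, 4, 7, 9, 11, 14, 16, 18, 21, 23

Build the W/L table. Terminal = L. A non-terminal position is W if it has a move to some L; otherwise it is L.
n=0: no move → L
n=1: can move to 0, which is L ⇒ W
n=2: the only move is to 1(W), a W ⇒ L
n=3: can move to 2, which is L ⇒ W
n=4: the only move is to 3(W), a W ⇒ L
n=5: can move to 4, which is L ⇒ W
n=6: can move to 0, which is L ⇒ W
n=7: moves to 6(W), 1(W); every one is W ⇒ L
n=8: can move to 7, which is L ⇒ W
n=9: moves to 8(W), 3(W); every one is W ⇒ L
n=10: can move to 9, which is L ⇒ W
n=11: moves to 10(W), 5(W); every one is W ⇒ L
n=12: can move to 11, which is L ⇒ W
n=13: can move to 7, which is L ⇒ W
n=14: moves to 13(W), 8(W); every one is W ⇒ L
n=15: can move to 14, which is L ⇒ W
n=16: moves to 15(W), 10(W); every one is W ⇒ L
n=17: can move to 16, which is L ⇒ W
n=18: moves to 17(W), 12(W); every one is W ⇒ L
n=19: can move to 18, which is L ⇒ W
n=20: can move to 14, which is L ⇒ W
n=21: moves to 20(W), 15(W); every one is W ⇒ L
n=22: can move to 21, which is L ⇒ W
n=23: moves to 22(W), 17(W); every one is W ⇒ L
n=24: can move to 23, which is L ⇒ W
The losing starting values of n are exactly the entries labelled L in this table (11 of them).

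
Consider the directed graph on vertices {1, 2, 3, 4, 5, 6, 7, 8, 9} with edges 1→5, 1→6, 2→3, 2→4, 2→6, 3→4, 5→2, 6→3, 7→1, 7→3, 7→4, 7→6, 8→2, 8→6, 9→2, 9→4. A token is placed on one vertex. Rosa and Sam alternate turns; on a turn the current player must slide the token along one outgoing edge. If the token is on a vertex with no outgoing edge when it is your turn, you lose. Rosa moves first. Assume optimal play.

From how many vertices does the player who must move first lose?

Classify positions by backward induction: terminal positions (no move available) are L. From any other position, the mover wins iff some move reaches an L.
Every edge goes from a vertex to one that appears earlier in the order 4, 3, 6, 2, 5, 1, 8, 7, 9, so processing vertices in that order labels each vertex after all of its successors.
4: no outgoing edge → L
3: →4(L), so W
6: →3(W) only, which is W, so L
2: →6(L), so W
5: →2(W) only, which is W, so L
1: →5(L), so W
8: →6(L), so W
7: →6(L), so W
9: →4(L), so W
The L vertices are 4, 5, 6; that is 3 in all.

3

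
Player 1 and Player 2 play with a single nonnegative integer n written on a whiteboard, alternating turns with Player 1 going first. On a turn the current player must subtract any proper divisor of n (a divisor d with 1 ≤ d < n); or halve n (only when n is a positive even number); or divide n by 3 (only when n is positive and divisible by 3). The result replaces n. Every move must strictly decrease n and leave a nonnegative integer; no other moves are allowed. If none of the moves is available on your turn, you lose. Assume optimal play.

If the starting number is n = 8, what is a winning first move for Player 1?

Label each position W (a win for the player to move) or L (a loss). A position with no legal move is L; any other position is W exactly when some move reaches an L, and L when every move reaches a W.
n=0: no move → L
n=1: no move → L
n=2: can move to 1, which is L ⇒ W
n=3: can move to 1, which is L ⇒ W
n=4: moves to 2(W), 3(W); every one is W ⇒ L
n=5: can move to 4, which is L ⇒ W
n=6: can move to 4, which is L ⇒ W
n=7: the only move is to 6(W), a W ⇒ L
n=8: can move to 4, which is L ⇒ W
From 8, the L positions reachable in one move are: 4, 7. Any move reaching one of these is winning.

Move to 4.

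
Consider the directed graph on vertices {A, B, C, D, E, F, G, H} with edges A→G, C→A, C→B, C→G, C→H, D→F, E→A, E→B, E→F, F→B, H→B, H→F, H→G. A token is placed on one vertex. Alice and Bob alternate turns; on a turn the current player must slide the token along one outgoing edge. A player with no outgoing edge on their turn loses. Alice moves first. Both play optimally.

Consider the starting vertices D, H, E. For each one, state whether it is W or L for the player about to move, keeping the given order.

D: L, H: W, E: W

Work bottom-up. With no move the player to move loses. Otherwise the position is W if at least one move leads to an L position for the opponent, and L if every move leads to a W.
Every edge goes from a vertex to one that appears earlier in the order B, G, F, H, A, E, D, C, so processing vertices in that order labels each vertex after all of its successors.
B: no outgoing edge → L
G: no outgoing edge → L
F: can move to B, which is L ⇒ W
H: can move to G, which is L ⇒ W
A: can move to G, which is L ⇒ W
E: can move to B, which is L ⇒ W
D: the only move is to F(W), a W ⇒ L
C: can move to G, which is L ⇒ W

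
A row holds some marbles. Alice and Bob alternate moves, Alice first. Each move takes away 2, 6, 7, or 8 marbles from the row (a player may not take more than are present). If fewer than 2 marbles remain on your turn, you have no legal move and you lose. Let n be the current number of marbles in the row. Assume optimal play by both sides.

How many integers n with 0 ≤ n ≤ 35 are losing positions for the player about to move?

12

Compute win/loss labels from the base case upward. A position with no move is L. Any other position is W if it can reach an L in one move, else L.
n=0: no move → L
n=1: no move → L
n=2: →0(L), so W
n=3: →1(L), so W
n=4: →2(W) only, which is W, so L
n=5: →3(W) only, which is W, so L
n=6: →4(L), so W
n=7: →5(L), so W
n=8: →1(L), so W
n=9: →1(L), so W
n=10: →4(L), so W
n=11: →5(L), so W
n=12: →5(L), so W
n=13: →5(L), so W
n=14: →12(W), 8(W), 7(W), 6(W) — all W, so L
n=15: →13(W), 9(W), 8(W), 7(W) — all W, so L
n=16: →14(L), so W
n=17: →15(L), so W
n=18: →16(W), 12(W), 11(W), 10(W) — all W, so L
n=19: →17(W), 13(W), 12(W), 11(W) — all W, so L
n=20: →18(L), so W
n=21: →19(L), so W
n=22: →15(L), so W
n=23: →15(L), so W
n=24: →18(L), so W
n=25: →19(L), so W
n=26: →19(L), so W
n=27: →19(L), so W
n=28: →26(W), 22(W), 21(W), 20(W) — all W, so L
n=29: →27(W), 23(W), 22(W), 21(W) — all W, so L
n=30: →28(L), so W
n=31: →29(L), so W
n=32: →30(W), 26(W), 25(W), 24(W) — all W, so L
n=33: →31(W), 27(W), 26(W), 25(W) — all W, so L
n=34: →32(L), so W
n=35: →33(L), so W
L entries with 0 ≤ n ≤ 35: n = 0, 1, 4, 5, 14, 15, 18, 19, 28, 29, 32, 33; that makes 12.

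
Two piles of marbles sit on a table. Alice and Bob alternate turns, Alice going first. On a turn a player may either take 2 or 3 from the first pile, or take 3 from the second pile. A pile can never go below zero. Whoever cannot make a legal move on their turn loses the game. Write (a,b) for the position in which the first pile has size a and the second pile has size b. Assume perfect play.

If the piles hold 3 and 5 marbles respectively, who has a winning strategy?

Use the standard recursion: the mover loses at a terminal position; elsewhere, the mover wins exactly when some move hands the opponent an L position.
No move ever increases a pile, so every position that can arise here has a ≤ 3 and b ≤ 5; it is enough to label the cells with 0 ≤ a ≤ 3 and 0 ≤ b ≤ 5.
Every move lowers a or b (never raises either), so fill the grid row by row in increasing a, and left to right within a row: each cell's successors are then already labelled.
      b=0  b=1  b=2  b=3  b=4  b=5
a=0:    L    L    L    W    W    W
a=1:    L    L    L    W    W    W
a=2:    W    W    W    L    L    L
a=3:    W    W    W    L    L    L
Cells with no legal move (terminal, hence L): (0,0), (0,1), (0,2), (1,0), (1,1), (1,2).
The remaining L cells, each justified by listing all of its moves:
(2,3): moves to (0,3)(W), (2,0)(W); every one is W ⇒ L
(2,4): moves to (0,4)(W), (2,1)(W); every one is W ⇒ L
(2,5): moves to (0,5)(W), (2,2)(W); every one is W ⇒ L
(3,3): moves to (1,3)(W), (0,3)(W), (3,0)(W); every one is W ⇒ L
(3,4): moves to (1,4)(W), (0,4)(W), (3,1)(W); every one is W ⇒ L
(3,5): moves to (1,5)(W), (0,5)(W), (3,2)(W); every one is W ⇒ L
Every other cell has at least one move into one of the L cells above, so it is W.
Every move from (3,5) reaches a W position, so the mover loses.

Bob wins.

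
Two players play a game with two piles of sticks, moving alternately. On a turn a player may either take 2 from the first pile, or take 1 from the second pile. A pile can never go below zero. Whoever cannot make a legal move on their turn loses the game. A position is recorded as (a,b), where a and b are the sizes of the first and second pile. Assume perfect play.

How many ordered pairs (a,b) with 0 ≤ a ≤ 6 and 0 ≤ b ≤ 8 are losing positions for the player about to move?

32

Classify positions by backward induction: terminal positions (no move available) are L. From any other position, the mover wins iff some move reaches an L.
Every move lowers a or b (never raises either), so fill the grid row by row in increasing a, and left to right within a row: each cell's successors are then already labelled.
      b=0  b=1  b=2  b=3  b=4  b=5  b=6  b=7  b=8
a=0:    L    W    L    W    L    W    L    W    L
a=1:    L    W    L    W    L    W    L    W    L
a=2:    W    L    W    L    W    L    W    L    W
a=3:    W    L    W    L    W    L    W    L    W
a=4:    L    W    L    W    L    W    L    W    L
a=5:    L    W    L    W    L    W    L    W    L
a=6:    W    L    W    L    W    L    W    L    W
Cells with no legal move (terminal, hence L): (0,0), (1,0).
The remaining L cells, each justified by listing all of its moves:
(0,2): the only move is to (0,1)(W), a W ⇒ L
(0,4): the only move is to (0,3)(W), a W ⇒ L
(0,6): the only move is to (0,5)(W), a W ⇒ L
(0,8): the only move is to (0,7)(W), a W ⇒ L
(1,2): the only move is to (1,1)(W), a W ⇒ L
(1,4): the only move is to (1,3)(W), a W ⇒ L
(1,6): the only move is to (1,5)(W), a W ⇒ L
(1,8): the only move is to (1,7)(W), a W ⇒ L
(2,1): moves to (0,1)(W), (2,0)(W); every one is W ⇒ L
(2,3): moves to (0,3)(W), (2,2)(W); every one is W ⇒ L
(2,5): moves to (0,5)(W), (2,4)(W); every one is W ⇒ L
(2,7): moves to (0,7)(W), (2,6)(W); every one is W ⇒ L
(3,1): moves to (1,1)(W), (3,0)(W); every one is W ⇒ L
(3,3): moves to (1,3)(W), (3,2)(W); every one is W ⇒ L
(3,5): moves to (1,5)(W), (3,4)(W); every one is W ⇒ L
(3,7): moves to (1,7)(W), (3,6)(W); every one is W ⇒ L
(4,0): the only move is to (2,0)(W), a W ⇒ L
(4,2): moves to (2,2)(W), (4,1)(W); every one is W ⇒ L
(4,4): moves to (2,4)(W), (4,3)(W); every one is W ⇒ L
(4,6): moves to (2,6)(W), (4,5)(W); every one is W ⇒ L
(4,8): moves to (2,8)(W), (4,7)(W); every one is W ⇒ L
(5,0): the only move is to (3,0)(W), a W ⇒ L
(5,2): moves to (3,2)(W), (5,1)(W); every one is W ⇒ L
(5,4): moves to (3,4)(W), (5,3)(W); every one is W ⇒ L
(5,6): moves to (3,6)(W), (5,5)(W); every one is W ⇒ L
(5,8): moves to (3,8)(W), (5,7)(W); every one is W ⇒ L
(6,1): moves to (4,1)(W), (6,0)(W); every one is W ⇒ L
(6,3): moves to (4,3)(W), (6,2)(W); every one is W ⇒ L
(6,5): moves to (4,5)(W), (6,4)(W); every one is W ⇒ L
(6,7): moves to (4,7)(W), (6,6)(W); every one is W ⇒ L
Every other cell has at least one move into one of the L cells above, so it is W.
L cells per row: a=0: 5, a=1: 5, a=2: 4, a=3: 4, a=4: 5, a=5: 5, a=6: 4; total 32.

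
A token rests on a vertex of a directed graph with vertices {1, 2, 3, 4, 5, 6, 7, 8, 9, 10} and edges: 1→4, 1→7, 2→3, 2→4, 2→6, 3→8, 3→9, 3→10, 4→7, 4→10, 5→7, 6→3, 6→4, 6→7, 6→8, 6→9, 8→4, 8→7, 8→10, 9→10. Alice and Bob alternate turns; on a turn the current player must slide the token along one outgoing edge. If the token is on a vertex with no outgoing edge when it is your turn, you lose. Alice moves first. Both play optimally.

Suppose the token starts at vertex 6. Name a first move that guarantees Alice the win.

Move to 7.

Work bottom-up. With no move the player to move loses. Otherwise the position is W if at least one move leads to an L position for the opponent, and L if every move leads to a W.
Every edge goes from a vertex to one that appears earlier in the order 7, 10, 4, 8, 1, 9, 3, 6, 5, 2, so processing vertices in that order labels each vertex after all of its successors.
7: no outgoing edge → L
10: no outgoing edge → L
4: can move to 10, which is L ⇒ W
8: can move to 10, which is L ⇒ W
1: can move to 7, which is L ⇒ W
9: can move to 10, which is L ⇒ W
3: can move to 10, which is L ⇒ W
6: can move to 7, which is L ⇒ W
5: can move to 7, which is L ⇒ W
2: moves to 6(W), 3(W), 4(W); every one is W ⇒ L
From 6, the L positions reachable in one move are: 7.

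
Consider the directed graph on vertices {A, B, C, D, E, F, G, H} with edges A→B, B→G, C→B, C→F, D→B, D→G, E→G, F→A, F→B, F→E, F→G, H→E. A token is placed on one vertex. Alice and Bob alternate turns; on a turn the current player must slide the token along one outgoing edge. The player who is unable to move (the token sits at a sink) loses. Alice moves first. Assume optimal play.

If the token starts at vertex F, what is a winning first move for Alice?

Move to A.

Work bottom-up. With no move the player to move loses. Otherwise the position is W if at least one move leads to an L position for the opponent, and L if every move leads to a W.
Every edge goes from a vertex to one that appears earlier in the order G, E, B, A, F, C, D, H, so processing vertices in that order labels each vertex after all of its successors.
G: no outgoing edge → L
E: can move to G, which is L ⇒ W
B: can move to G, which is L ⇒ W
A: the only move is to B(W), a W ⇒ L
F: can move to A, which is L ⇒ W
C: moves to F(W), B(W); every one is W ⇒ L
D: can move to G, which is L ⇒ W
H: the only move is to E(W), a W ⇒ L
From F, the L positions reachable in one move are: A, G. Any move reaching one of these is winning.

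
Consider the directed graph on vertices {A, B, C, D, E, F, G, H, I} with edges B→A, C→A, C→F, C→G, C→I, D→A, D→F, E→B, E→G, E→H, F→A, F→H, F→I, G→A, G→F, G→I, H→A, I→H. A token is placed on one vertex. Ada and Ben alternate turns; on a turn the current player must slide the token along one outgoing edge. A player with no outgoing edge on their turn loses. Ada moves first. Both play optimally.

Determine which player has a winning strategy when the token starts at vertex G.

Ada wins.

Compute win/loss labels from the base case upward. A position with no move is L. Any other position is W if it can reach an L in one move, else L.
Every edge goes from a vertex to one that appears earlier in the order A, H, I, F, G, C, B, D, E, so processing vertices in that order labels each vertex after all of its successors.
A: no outgoing edge → L
H: can move to A, which is L ⇒ W
I: the only move is to H(W), a W ⇒ L
F: can move to I, which is L ⇒ W
G: can move to I, which is L ⇒ W
C: can move to I, which is L ⇒ W
B: can move to A, which is L ⇒ W
D: can move to A, which is L ⇒ W
E: moves to B(W), G(W), H(W); every one is W ⇒ L
From G Ada can move to I, reaching an L position.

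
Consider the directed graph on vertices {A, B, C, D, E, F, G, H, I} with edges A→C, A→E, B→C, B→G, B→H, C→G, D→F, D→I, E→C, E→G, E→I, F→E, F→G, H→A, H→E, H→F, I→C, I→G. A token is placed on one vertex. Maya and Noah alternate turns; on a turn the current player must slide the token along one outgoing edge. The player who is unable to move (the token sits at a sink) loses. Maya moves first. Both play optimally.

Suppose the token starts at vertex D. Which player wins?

Noah wins.

Label each position W (a win for the player to move) or L (a loss). A position with no legal move is L; any other position is W exactly when some move reaches an L, and L when every move reaches a W.
Every edge goes from a vertex to one that appears earlier in the order G, C, I, E, F, A, D, H, B, so processing vertices in that order labels each vertex after all of its successors.
G: no outgoing edge → L
C: →G(L), so W
I: →G(L), so W
E: →G(L), so W
F: →G(L), so W
A: →E(W), C(W) — all W, so L
D: →F(W), I(W) — all W, so L
H: →A(L), so W
B: →G(L), so W
The starting position D is L: whatever Maya does, the opponent receives a W position.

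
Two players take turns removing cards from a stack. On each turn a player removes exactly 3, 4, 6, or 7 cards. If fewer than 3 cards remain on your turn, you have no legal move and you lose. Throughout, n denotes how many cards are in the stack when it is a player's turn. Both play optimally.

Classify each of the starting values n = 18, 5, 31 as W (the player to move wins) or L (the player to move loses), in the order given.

Compute win/loss labels from the base case upward. A position with no move is L. Any other position is W if it can reach an L in one move, else L.
n=0: no move → L
n=1: no move → L
n=2: no move → L
n=3: W (go to 0, an L position)
n=4: W (go to 1, an L position)
n=5: W (go to 2, an L position)
n=6: W (go to 2, an L position)
n=7: W (go to 1, an L position)
n=8: W (go to 2, an L position)
n=9: W (go to 2, an L position)
n=10: L (options 7(W), 6(W), 4(W), 3(W) are all W)
n=11: L (options 8(W), 7(W), 5(W), 4(W) are all W)
n=12: L (options 9(W), 8(W), 6(W), 5(W) are all W)
n=13: W (go to 10, an L position)
n=14: W (go to 11, an L position)
n=15: W (go to 12, an L position)
n=16: W (go to 12, an L position)
n=17: W (go to 11, an L position)
n=18: W (go to 12, an L position)
n=19: W (go to 12, an L position)
n=20: L (options 17(W), 16(W), 14(W), 13(W) are all W)
n=21: L (options 18(W), 17(W), 15(W), 14(W) are all W)
n=22: L (options 19(W), 18(W), 16(W), 15(W) are all W)
n=23: W (go to 20, an L position)
n=24: W (go to 21, an L position)
n=25: W (go to 22, an L position)
n=26: W (go to 22, an L position)
n=27: W (go to 21, an L position)
n=28: W (go to 22, an L position)
n=29: W (go to 22, an L position)
n=30: L (options 27(W), 26(W), 24(W), 23(W) are all W)
n=31: L (options 28(W), 27(W), 25(W), 24(W) are all W)

18: W, 5: W, 31: L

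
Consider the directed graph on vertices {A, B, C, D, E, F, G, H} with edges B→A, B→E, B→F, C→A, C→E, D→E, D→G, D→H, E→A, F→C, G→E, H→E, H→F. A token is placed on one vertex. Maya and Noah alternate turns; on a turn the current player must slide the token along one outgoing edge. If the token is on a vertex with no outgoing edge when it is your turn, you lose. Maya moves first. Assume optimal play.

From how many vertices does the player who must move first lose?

3

Work bottom-up. With no move the player to move loses. Otherwise the position is W if at least one move leads to an L position for the opponent, and L if every move leads to a W.
Every edge goes from a vertex to one that appears earlier in the order A, E, C, F, B, G, H, D, so processing vertices in that order labels each vertex after all of its successors.
A: no outgoing edge → L
E: W (go to A, an L position)
C: W (go to A, an L position)
F: L (sole option C(W) is W)
B: W (go to F, an L position)
G: L (sole option E(W) is W)
H: W (go to F, an L position)
D: W (go to G, an L position)
The L vertices are A, F, G; that is 3 in all.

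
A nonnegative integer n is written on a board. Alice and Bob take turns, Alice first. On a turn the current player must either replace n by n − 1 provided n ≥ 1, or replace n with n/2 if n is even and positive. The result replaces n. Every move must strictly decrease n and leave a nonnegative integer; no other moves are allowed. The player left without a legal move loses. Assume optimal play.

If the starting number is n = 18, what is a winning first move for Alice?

Use the standard recursion: the mover loses at a terminal position; elsewhere, the mover wins exactly when some move hands the opponent an L position.
n=0: no move → L
n=1: reaches L-position 0 → W
n=2: only reaches 1(W), which is W → L
n=3: reaches L-position 2 → W
n=4: reaches L-position 2 → W
n=5: only reaches 4(W), which is W → L
n=6: reaches L-position 5 → W
n=7: only reaches 6(W), which is W → L
n=8: reaches L-position 7 → W
n=9: only reaches 8(W), which is W → L
n=10: reaches L-position 5 → W
n=11: only reaches 10(W), which is W → L
n=12: reaches L-position 11 → W
n=13: only reaches 12(W), which is W → L
n=14: reaches L-position 7 → W
n=15: only reaches 14(W), which is W → L
n=16: reaches L-position 15 → W
n=17: only reaches 16(W), which is W → L
n=18: reaches L-position 9 → W
From 18, the L positions reachable in one move are: 9, 17. Any move reaching one of these is winning.

Move to 9.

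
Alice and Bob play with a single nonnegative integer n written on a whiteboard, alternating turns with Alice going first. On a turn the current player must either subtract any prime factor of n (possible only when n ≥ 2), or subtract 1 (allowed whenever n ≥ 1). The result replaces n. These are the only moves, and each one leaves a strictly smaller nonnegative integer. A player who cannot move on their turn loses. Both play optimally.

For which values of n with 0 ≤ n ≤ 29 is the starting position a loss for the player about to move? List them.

Use the standard recursion: the mover loses at a terminal position; elsewhere, the mover wins exactly when some move hands the opponent an L position.
n=0: no move → L
n=1: reaches L-position 0 → W
n=2: reaches L-position 0 → W
n=3: reaches L-position 0 → W
n=4: only reaches 2(W), 3(W), all W → L
n=5: reaches L-position 0 → W
n=6: reaches L-position 4 → W
n=7: reaches L-position 0 → W
n=8: only reaches 6(W), 7(W), all W → L
n=9: reaches L-position 8 → W
n=10: reaches L-position 8 → W
n=11: reaches L-position 0 → W
n=12: only reaches 9(W), 10(W), 11(W), all W → L
n=13: reaches L-position 0 → W
n=14: reaches L-position 12 → W
n=15: reaches L-position 12 → W
n=16: only reaches 14(W), 15(W), all W → L
n=17: reaches L-position 0 → W
n=18: reaches L-position 16 → W
n=19: reaches L-position 0 → W
n=20: only reaches 15(W), 18(W), 19(W), all W → L
n=21: reaches L-position 20 → W
n=22: reaches L-position 20 → W
n=23: reaches L-position 0 → W
n=24: only reaches 21(W), 22(W), 23(W), all W → L
n=25: reaches L-position 20 → W
n=26: reaches L-position 24 → W
n=27: reaches L-position 24 → W
n=28: only reaches 21(W), 26(W), 27(W), all W → L
n=29: reaches L-position 0 → W
The losing starting values of n are exactly the entries labelled L in this table (8 of them).

0, 4, 8, 12, 16, 20, 24, 28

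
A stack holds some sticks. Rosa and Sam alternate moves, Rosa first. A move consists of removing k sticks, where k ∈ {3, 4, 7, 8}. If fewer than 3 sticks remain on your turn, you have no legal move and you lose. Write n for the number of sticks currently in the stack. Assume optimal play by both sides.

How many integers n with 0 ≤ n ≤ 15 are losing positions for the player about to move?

Use the standard recursion: the mover loses at a terminal position; elsewhere, the mover wins exactly when some move hands the opponent an L position.
n=0: no move → L
n=1: no move → L
n=2: no move → L
n=3: →0(L), so W
n=4: →1(L), so W
n=5: →2(L), so W
n=6: →2(L), so W
n=7: →0(L), so W
n=8: →1(L), so W
n=9: →2(L), so W
n=10: →2(L), so W
n=11: →8(W), 7(W), 4(W), 3(W) — all W, so L
n=12: →9(W), 8(W), 5(W), 4(W) — all W, so L
n=13: →10(W), 9(W), 6(W), 5(W) — all W, so L
n=14: →11(L), so W
n=15: →12(L), so W
L entries with 0 ≤ n ≤ 15: n = 0, 1, 2, 11, 12, 13; that makes 6.

6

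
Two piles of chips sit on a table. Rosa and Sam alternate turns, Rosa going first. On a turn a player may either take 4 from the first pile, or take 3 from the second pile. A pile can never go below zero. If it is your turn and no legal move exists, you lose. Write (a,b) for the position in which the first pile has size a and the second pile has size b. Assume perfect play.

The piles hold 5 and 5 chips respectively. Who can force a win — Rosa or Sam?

Classify positions by backward induction: terminal positions (no move available) are L. From any other position, the mover wins iff some move reaches an L.
No move ever increases a pile, so every position that can arise here has a ≤ 5 and b ≤ 5; it is enough to label the cells with 0 ≤ a ≤ 5 and 0 ≤ b ≤ 5.
Every move lowers a or b (never raises either), so fill the grid row by row in increasing a, and left to right within a row: each cell's successors are then already labelled.
      b=0  b=1  b=2  b=3  b=4  b=5
a=0:    L    L    L    W    W    W
a=1:    L    L    L    W    W    W
a=2:    L    L    L    W    W    W
a=3:    L    L    L    W    W    W
a=4:    W    W    W    L    L    L
a=5:    W    W    W    L    L    L
Cells with no legal move (terminal, hence L): (0,0), (0,1), (0,2), (1,0), (1,1), (1,2), (2,0), (2,1), (2,2), (3,0), (3,1), (3,2).
The remaining L cells, each justified by listing all of its moves:
(4,3): only reaches (0,3)(W), (4,0)(W), all W → L
(4,4): only reaches (0,4)(W), (4,1)(W), all W → L
(4,5): only reaches (0,5)(W), (4,2)(W), all W → L
(5,3): only reaches (1,3)(W), (5,0)(W), all W → L
(5,4): only reaches (1,4)(W), (5,1)(W), all W → L
(5,5): only reaches (1,5)(W), (5,2)(W), all W → L
Every other cell has at least one move into one of the L cells above, so it is W.
Every move from (5,5) reaches a W position, so the mover loses.

Sam wins.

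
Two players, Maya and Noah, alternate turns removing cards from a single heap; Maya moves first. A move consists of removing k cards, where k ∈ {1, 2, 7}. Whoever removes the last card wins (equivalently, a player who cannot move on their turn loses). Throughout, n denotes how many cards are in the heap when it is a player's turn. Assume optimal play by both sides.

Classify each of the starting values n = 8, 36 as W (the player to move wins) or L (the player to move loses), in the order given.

8: W, 36: L

Build the W/L table. Terminal = L. A non-terminal position is W if it has a move to some L; otherwise it is L.
n=0: no move → L
n=1: can move to 0, which is L ⇒ W
n=2: can move to 0, which is L ⇒ W
n=3: moves to 2(W), 1(W); every one is W ⇒ L
n=4: can move to 3, which is L ⇒ W
n=5: can move to 3, which is L ⇒ W
n=6: moves to 5(W), 4(W); every one is W ⇒ L
n=7: can move to 6, which is L ⇒ W
n=8: can move to 6, which is L ⇒ W
n=9: moves to 8(W), 7(W), 2(W); every one is W ⇒ L
n=10: can move to 9, which is L ⇒ W
n=11: can move to 9, which is L ⇒ W
n=12: moves to 11(W), 10(W), 5(W); every one is W ⇒ L
n=13: can move to 12, which is L ⇒ W
n=14: can move to 12, which is L ⇒ W
n=15: moves to 14(W), 13(W), 8(W); every one is W ⇒ L
n=16: can move to 15, which is L ⇒ W
n=17: can move to 15, which is L ⇒ W
n=18: moves to 17(W), 16(W), 11(W); every one is W ⇒ L
n=19: can move to 18, which is L ⇒ W
n=20: can move to 18, which is L ⇒ W
n=21: moves to 20(W), 19(W), 14(W); every one is W ⇒ L
n=22: can move to 21, which is L ⇒ W
n=23: can move to 21, which is L ⇒ W
n=24: moves to 23(W), 22(W), 17(W); every one is W ⇒ L
n=25: can move to 24, which is L ⇒ W
n=26: can move to 24, which is L ⇒ W
n=27: moves to 26(W), 25(W), 20(W); every one is W ⇒ L
n=28: can move to 27, which is L ⇒ W
n=29: can move to 27, which is L ⇒ W
n=30: moves to 29(W), 28(W), 23(W); every one is W ⇒ L
n=31: can move to 30, which is L ⇒ W
n=32: can move to 30, which is L ⇒ W
n=33: moves to 32(W), 31(W), 26(W); every one is W ⇒ L
n=34: can move to 33, which is L ⇒ W
n=35: can move to 33, which is L ⇒ W
n=36: moves to 35(W), 34(W), 29(W); every one is W ⇒ L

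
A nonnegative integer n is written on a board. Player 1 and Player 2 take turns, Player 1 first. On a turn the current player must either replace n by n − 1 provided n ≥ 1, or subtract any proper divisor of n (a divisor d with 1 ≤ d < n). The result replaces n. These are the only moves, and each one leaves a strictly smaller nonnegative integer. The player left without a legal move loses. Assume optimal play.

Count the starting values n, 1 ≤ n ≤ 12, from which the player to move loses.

5

Positions with no move are L. A position that does have a move is losing for the player to move precisely when every available move leads to a winning position for the opponent. Fill in the labels:
n=0: no move → L
n=1: can move to 0, which is L ⇒ W
n=2: the only move is to 1(W), a W ⇒ L
n=3: can move to 2, which is L ⇒ W
n=4: can move to 2, which is L ⇒ W
n=5: the only move is to 4(W), a W ⇒ L
n=6: can move to 5, which is L ⇒ W
n=7: the only move is to 6(W), a W ⇒ L
n=8: can move to 7, which is L ⇒ W
n=9: moves to 6(W), 8(W); every one is W ⇒ L
n=10: can move to 5, which is L ⇒ W
n=11: the only move is to 10(W), a W ⇒ L
n=12: can move to 9, which is L ⇒ W
L entries with 1 ≤ n ≤ 12 (n=0 is outside the asked range and is not counted): n = 2, 5, 7, 9, 11; that makes 5.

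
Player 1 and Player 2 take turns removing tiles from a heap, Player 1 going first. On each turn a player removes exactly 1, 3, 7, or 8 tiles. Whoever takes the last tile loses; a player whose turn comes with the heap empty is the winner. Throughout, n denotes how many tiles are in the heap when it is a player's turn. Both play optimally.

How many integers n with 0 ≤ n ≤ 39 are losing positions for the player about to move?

Classify positions by backward induction: terminal positions (no move available) are W. From any other position, the mover wins iff some move reaches an L.
n=0: no move; the opponent has just taken the last tile and therefore loses → W
n=1: only reaches 0(W), which is W → L
n=2: reaches L-position 1 → W
n=3: only reaches 2(W), 0(W), all W → L
n=4: reaches L-position 3 → W
n=5: only reaches 4(W), 2(W), all W → L
n=6: reaches L-position 5 → W
n=7: only reaches 6(W), 4(W), 0(W), all W → L
n=8: reaches L-position 7 → W
n=9: reaches L-position 1 → W
n=10: reaches L-position 7 → W
n=11: reaches L-position 3 → W
n=12: reaches L-position 5 → W
n=13: reaches L-position 5 → W
n=14: reaches L-position 7 → W
n=15: reaches L-position 7 → W
n=16: only reaches 15(W), 13(W), 9(W), 8(W), all W → L
n=17: reaches L-position 16 → W
n=18: only reaches 17(W), 15(W), 11(W), 10(W), all W → L
n=19: reaches L-position 18 → W
n=20: only reaches 19(W), 17(W), 13(W), 12(W), all W → L
n=21: reaches L-position 20 → W
n=22: only reaches 21(W), 19(W), 15(W), 14(W), all W → L
n=23: reaches L-position 22 → W
n=24: reaches L-position 16 → W
n=25: reaches L-position 22 → W
n=26: reaches L-position 18 → W
n=27: reaches L-position 20 → W
n=28: reaches L-position 20 → W
n=29: reaches L-position 22 → W
n=30: reaches L-position 22 → W
n=31: only reaches 30(W), 28(W), 24(W), 23(W), all W → L
n=32: reaches L-position 31 → W
n=33: only reaches 32(W), 30(W), 26(W), 25(W), all W → L
n=34: reaches L-position 33 → W
n=35: only reaches 34(W), 32(W), 28(W), 27(W), all W → L
n=36: reaches L-position 35 → W
n=37: only reaches 36(W), 34(W), 30(W), 29(W), all W → L
n=38: reaches L-position 37 → W
n=39: reaches L-position 31 → W
L entries with 0 ≤ n ≤ 39: n = 1, 3, 5, 7, 16, 18, 20, 22, 31, 33, 35, 37; that makes 12.

12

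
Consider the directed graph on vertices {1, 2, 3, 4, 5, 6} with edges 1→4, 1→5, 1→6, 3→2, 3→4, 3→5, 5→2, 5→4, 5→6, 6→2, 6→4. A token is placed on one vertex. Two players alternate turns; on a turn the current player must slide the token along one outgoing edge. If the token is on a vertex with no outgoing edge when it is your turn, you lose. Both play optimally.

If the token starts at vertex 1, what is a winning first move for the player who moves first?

Move to 4.

Work bottom-up. With no move the player to move loses. Otherwise the position is W if at least one move leads to an L position for the opponent, and L if every move leads to a W.
Every edge goes from a vertex to one that appears earlier in the order 4, 2, 6, 5, 3, 1, so processing vertices in that order labels each vertex after all of its successors.
4: no outgoing edge → L
2: no outgoing edge → L
6: W (go to 2, an L position)
5: W (go to 2, an L position)
3: W (go to 2, an L position)
1: W (go to 4, an L position)
From 1, the L positions reachable in one move are: 4.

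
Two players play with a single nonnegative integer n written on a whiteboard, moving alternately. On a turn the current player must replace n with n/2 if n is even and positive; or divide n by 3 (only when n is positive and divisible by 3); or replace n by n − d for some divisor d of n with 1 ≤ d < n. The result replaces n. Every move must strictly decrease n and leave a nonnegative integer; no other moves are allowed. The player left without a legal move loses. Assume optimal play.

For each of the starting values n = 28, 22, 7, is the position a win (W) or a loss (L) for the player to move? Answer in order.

28: L, 22: W, 7: L

Work bottom-up. With no move the player to move loses. Otherwise the position is W if at least one move leads to an L position for the opponent, and L if every move leads to a W.
n=0: no move → L
n=1: no move → L
n=2: can move to 1, which is L ⇒ W
n=3: can move to 1, which is L ⇒ W
n=4: moves to 2(W), 3(W); every one is W ⇒ L
n=5: can move to 4, which is L ⇒ W
n=6: can move to 4, which is L ⇒ W
n=7: the only move is to 6(W), a W ⇒ L
n=8: can move to 4, which is L ⇒ W
n=9: moves to 3(W), 6(W), 8(W); every one is W ⇒ L
n=10: can move to 9, which is L ⇒ W
n=11: the only move is to 10(W), a W ⇒ L
n=12: can move to 4, which is L ⇒ W
n=13: the only move is to 12(W), a W ⇒ L
n=14: can move to 7, which is L ⇒ W
n=15: moves to 5(W), 10(W), 12(W), 14(W); every one is W ⇒ L
n=16: can move to 15, which is L ⇒ W
n=17: the only move is to 16(W), a W ⇒ L
n=18: can move to 9, which is L ⇒ W
n=19: the only move is to 18(W), a W ⇒ L
n=20: can move to 15, which is L ⇒ W
n=21: can move to 7, which is L ⇒ W
n=22: can move to 11, which is L ⇒ W
n=23: the only move is to 22(W), a W ⇒ L
n=24: can move to 23, which is L ⇒ W
n=25: moves to 20(W), 24(W); every one is W ⇒ L
n=26: can move to 13, which is L ⇒ W
n=27: can move to 9, which is L ⇒ W
n=28: moves to 14(W), 21(W), 24(W), 26(W), 27(W); every one is W ⇒ L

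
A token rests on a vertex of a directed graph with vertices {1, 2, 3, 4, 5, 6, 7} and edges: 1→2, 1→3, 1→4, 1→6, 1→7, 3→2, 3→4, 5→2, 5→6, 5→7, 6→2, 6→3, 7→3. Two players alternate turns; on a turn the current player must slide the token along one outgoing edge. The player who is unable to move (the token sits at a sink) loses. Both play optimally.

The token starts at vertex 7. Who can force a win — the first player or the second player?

Build the W/L table. Terminal = L. A non-terminal position is W if it has a move to some L; otherwise it is L.
Every edge goes from a vertex to one that appears earlier in the order 2, 4, 3, 7, 6, 1, 5, so processing vertices in that order labels each vertex after all of its successors.
2: no outgoing edge → L
4: no outgoing edge → L
3: can move to 4, which is L ⇒ W
7: the only move is to 3(W), a W ⇒ L
6: can move to 2, which is L ⇒ W
1: can move to 7, which is L ⇒ W
5: can move to 7, which is L ⇒ W
Every move from 7 reaches a W position, so the mover loses.

The second player wins.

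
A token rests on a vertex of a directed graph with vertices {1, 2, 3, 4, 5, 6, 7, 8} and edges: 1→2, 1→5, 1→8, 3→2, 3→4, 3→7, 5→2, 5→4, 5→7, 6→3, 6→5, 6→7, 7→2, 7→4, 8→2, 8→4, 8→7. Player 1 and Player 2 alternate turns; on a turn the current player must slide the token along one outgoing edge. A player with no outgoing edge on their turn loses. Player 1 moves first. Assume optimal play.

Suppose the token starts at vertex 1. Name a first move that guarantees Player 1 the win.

Work bottom-up. With no move the player to move loses. Otherwise the position is W if at least one move leads to an L position for the opponent, and L if every move leads to a W.
Every edge goes from a vertex to one that appears earlier in the order 4, 2, 7, 5, 3, 8, 6, 1, so processing vertices in that order labels each vertex after all of its successors.
4: no outgoing edge → L
2: no outgoing edge → L
7: →2(L), so W
5: →2(L), so W
3: →2(L), so W
8: →2(L), so W
6: →3(W), 5(W), 7(W) — all W, so L
1: →2(L), so W
From 1, the L positions reachable in one move are: 2.

Move to 2.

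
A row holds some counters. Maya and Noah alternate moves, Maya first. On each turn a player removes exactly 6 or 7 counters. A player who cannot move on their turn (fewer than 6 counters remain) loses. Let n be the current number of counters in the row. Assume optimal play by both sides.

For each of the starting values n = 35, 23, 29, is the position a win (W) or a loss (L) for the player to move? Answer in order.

Work bottom-up. With no move the player to move loses. Otherwise the position is W if at least one move leads to an L position for the opponent, and L if every move leads to a W.
n=0: no move → L
n=1: no move → L
n=2: no move → L
n=3: no move → L
n=4: no move → L
n=5: no move → L
n=6: W (go to 0, an L position)
n=7: W (go to 1, an L position)
n=8: W (go to 2, an L position)
n=9: W (go to 3, an L position)
n=10: W (go to 4, an L position)
n=11: W (go to 5, an L position)
n=12: W (go to 5, an L position)
n=13: L (options 7(W), 6(W) are all W)
n=14: L (options 8(W), 7(W) are all W)
n=15: L (options 9(W), 8(W) are all W)
n=16: L (options 10(W), 9(W) are all W)
n=17: L (options 11(W), 10(W) are all W)
n=18: L (options 12(W), 11(W) are all W)
n=19: W (go to 13, an L position)
n=20: W (go to 14, an L position)
n=21: W (go to 15, an L position)
n=22: W (go to 16, an L position)
n=23: W (go to 17, an L position)
n=24: W (go to 18, an L position)
n=25: W (go to 18, an L position)
n=26: L (options 20(W), 19(W) are all W)
n=27: L (options 21(W), 20(W) are all W)
n=28: L (options 22(W), 21(W) are all W)
n=29: L (options 23(W), 22(W) are all W)
n=30: L (options 24(W), 23(W) are all W)
n=31: L (options 25(W), 24(W) are all W)
n=32: W (go to 26, an L position)
n=33: W (go to 27, an L position)
n=34: W (go to 28, an L position)
n=35: W (go to 29, an L position)

35: W, 23: W, 29: L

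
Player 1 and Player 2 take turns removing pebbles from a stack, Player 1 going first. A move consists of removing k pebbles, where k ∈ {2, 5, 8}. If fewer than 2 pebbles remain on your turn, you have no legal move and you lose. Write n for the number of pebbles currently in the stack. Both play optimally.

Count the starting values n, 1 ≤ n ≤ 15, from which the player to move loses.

Compute win/loss labels from the base case upward. A position with no move is L. Any other position is W if it can reach an L in one move, else L.
n=0: no move → L
n=1: no move → L
n=2: →0(L), so W
n=3: →1(L), so W
n=4: →2(W) only, which is W, so L
n=5: →0(L), so W
n=6: →4(L), so W
n=7: →5(W), 2(W) — all W, so L
n=8: →0(L), so W
n=9: →7(L), so W
n=10: →8(W), 5(W), 2(W) — all W, so L
n=11: →9(W), 6(W), 3(W) — all W, so L
n=12: →10(L), so W
n=13: →11(L), so W
n=14: →12(W), 9(W), 6(W) — all W, so L
n=15: →10(L), so W
L entries with 1 ≤ n ≤ 15 (n=0 is outside the asked range and is not counted): n = 1, 4, 7, 10, 11, 14; that makes 6.

6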